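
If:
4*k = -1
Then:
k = -1/4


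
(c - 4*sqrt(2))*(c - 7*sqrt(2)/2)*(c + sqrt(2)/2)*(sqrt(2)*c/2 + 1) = sqrt(2)*c^4/2 - 6*c^3 + 13*sqrt(2)*c^2/4 + 69*c/2 + 14*sqrt(2)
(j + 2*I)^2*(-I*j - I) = -I*j^3 + 4*j^2 - I*j^2 + 4*j + 4*I*j + 4*I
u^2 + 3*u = u*(u + 3)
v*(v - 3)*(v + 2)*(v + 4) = v^4 + 3*v^3 - 10*v^2 - 24*v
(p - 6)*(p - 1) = p^2 - 7*p + 6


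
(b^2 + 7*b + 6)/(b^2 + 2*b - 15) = (b^2 + 7*b + 6)/(b^2 + 2*b - 15)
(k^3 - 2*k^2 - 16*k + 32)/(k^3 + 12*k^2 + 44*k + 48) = (k^2 - 6*k + 8)/(k^2 + 8*k + 12)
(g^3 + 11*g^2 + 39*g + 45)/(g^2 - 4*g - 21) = (g^2 + 8*g + 15)/(g - 7)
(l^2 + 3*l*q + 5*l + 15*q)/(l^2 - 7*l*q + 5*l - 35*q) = (-l - 3*q)/(-l + 7*q)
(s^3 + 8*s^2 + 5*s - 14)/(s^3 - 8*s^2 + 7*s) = (s^2 + 9*s + 14)/(s*(s - 7))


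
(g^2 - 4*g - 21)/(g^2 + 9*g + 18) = (g - 7)/(g + 6)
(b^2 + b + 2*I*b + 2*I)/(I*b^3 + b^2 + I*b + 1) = (-I*b^2 + b*(2 - I) + 2)/(b^3 - I*b^2 + b - I)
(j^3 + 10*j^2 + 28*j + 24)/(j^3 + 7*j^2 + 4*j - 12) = (j + 2)/(j - 1)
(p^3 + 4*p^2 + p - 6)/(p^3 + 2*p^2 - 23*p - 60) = (p^2 + p - 2)/(p^2 - p - 20)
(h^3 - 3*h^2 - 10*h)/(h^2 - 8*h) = (h^2 - 3*h - 10)/(h - 8)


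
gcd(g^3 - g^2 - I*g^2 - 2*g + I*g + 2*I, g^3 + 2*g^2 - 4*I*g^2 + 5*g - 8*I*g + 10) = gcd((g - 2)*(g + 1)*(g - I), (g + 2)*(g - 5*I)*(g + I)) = 1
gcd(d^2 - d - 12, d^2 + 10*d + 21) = d + 3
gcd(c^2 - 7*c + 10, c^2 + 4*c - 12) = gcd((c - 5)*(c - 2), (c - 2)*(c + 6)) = c - 2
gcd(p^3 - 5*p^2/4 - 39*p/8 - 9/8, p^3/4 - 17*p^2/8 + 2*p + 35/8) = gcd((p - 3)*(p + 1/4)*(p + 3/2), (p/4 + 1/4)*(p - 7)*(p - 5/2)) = 1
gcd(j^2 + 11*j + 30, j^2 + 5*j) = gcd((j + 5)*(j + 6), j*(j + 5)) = j + 5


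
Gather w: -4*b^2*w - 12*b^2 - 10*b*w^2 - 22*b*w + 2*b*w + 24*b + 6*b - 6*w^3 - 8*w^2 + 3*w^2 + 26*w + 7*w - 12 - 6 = -12*b^2 + 30*b - 6*w^3 + w^2*(-10*b - 5) + w*(-4*b^2 - 20*b + 33) - 18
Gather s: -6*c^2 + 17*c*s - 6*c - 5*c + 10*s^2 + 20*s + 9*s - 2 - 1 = -6*c^2 - 11*c + 10*s^2 + s*(17*c + 29) - 3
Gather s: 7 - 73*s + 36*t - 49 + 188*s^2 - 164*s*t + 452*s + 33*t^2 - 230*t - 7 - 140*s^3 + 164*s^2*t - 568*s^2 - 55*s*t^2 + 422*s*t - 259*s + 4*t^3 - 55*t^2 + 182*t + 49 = -140*s^3 + s^2*(164*t - 380) + s*(-55*t^2 + 258*t + 120) + 4*t^3 - 22*t^2 - 12*t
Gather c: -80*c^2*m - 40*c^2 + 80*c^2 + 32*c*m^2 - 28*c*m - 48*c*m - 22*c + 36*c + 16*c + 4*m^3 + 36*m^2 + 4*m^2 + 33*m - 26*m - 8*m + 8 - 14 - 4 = c^2*(40 - 80*m) + c*(32*m^2 - 76*m + 30) + 4*m^3 + 40*m^2 - m - 10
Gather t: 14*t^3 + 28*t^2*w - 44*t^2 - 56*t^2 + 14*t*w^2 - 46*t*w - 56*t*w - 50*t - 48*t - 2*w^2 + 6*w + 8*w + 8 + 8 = 14*t^3 + t^2*(28*w - 100) + t*(14*w^2 - 102*w - 98) - 2*w^2 + 14*w + 16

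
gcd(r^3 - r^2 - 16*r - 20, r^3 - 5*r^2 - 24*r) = 1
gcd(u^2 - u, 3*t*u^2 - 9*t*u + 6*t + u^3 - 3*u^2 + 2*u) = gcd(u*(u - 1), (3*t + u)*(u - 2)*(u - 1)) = u - 1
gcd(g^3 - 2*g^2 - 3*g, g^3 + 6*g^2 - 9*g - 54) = g - 3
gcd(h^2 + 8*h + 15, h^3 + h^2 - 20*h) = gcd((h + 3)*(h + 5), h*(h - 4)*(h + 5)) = h + 5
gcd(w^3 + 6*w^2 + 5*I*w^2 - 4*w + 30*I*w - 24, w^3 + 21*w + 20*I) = w^2 + 5*I*w - 4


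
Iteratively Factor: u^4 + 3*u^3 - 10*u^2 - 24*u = (u + 4)*(u^3 - u^2 - 6*u) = (u - 3)*(u + 4)*(u^2 + 2*u) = u*(u - 3)*(u + 4)*(u + 2)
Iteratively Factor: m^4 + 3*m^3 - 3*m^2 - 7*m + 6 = (m + 2)*(m^3 + m^2 - 5*m + 3) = (m + 2)*(m + 3)*(m^2 - 2*m + 1) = (m - 1)*(m + 2)*(m + 3)*(m - 1)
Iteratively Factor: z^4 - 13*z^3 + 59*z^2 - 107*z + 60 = (z - 3)*(z^3 - 10*z^2 + 29*z - 20) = (z - 5)*(z - 3)*(z^2 - 5*z + 4) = (z - 5)*(z - 3)*(z - 1)*(z - 4)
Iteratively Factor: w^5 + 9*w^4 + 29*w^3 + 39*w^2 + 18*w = (w)*(w^4 + 9*w^3 + 29*w^2 + 39*w + 18) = w*(w + 3)*(w^3 + 6*w^2 + 11*w + 6) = w*(w + 3)^2*(w^2 + 3*w + 2) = w*(w + 2)*(w + 3)^2*(w + 1)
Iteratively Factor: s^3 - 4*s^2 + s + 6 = (s - 3)*(s^2 - s - 2) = (s - 3)*(s - 2)*(s + 1)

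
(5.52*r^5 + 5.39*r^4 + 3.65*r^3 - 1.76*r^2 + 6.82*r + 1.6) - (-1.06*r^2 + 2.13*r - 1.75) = 5.52*r^5 + 5.39*r^4 + 3.65*r^3 - 0.7*r^2 + 4.69*r + 3.35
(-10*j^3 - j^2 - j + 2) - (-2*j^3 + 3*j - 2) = -8*j^3 - j^2 - 4*j + 4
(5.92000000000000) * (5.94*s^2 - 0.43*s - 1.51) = 35.1648*s^2 - 2.5456*s - 8.9392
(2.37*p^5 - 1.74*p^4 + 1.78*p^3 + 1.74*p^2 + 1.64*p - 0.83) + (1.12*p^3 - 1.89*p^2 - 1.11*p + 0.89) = 2.37*p^5 - 1.74*p^4 + 2.9*p^3 - 0.15*p^2 + 0.53*p + 0.0600000000000001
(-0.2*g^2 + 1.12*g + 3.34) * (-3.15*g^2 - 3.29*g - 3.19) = 0.63*g^4 - 2.87*g^3 - 13.5678*g^2 - 14.5614*g - 10.6546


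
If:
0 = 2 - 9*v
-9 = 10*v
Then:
No Solution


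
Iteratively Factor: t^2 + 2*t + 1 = (t + 1)*(t + 1)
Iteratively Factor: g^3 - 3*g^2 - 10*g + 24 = (g + 3)*(g^2 - 6*g + 8) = (g - 4)*(g + 3)*(g - 2)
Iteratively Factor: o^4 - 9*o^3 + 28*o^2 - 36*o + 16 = (o - 4)*(o^3 - 5*o^2 + 8*o - 4) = (o - 4)*(o - 2)*(o^2 - 3*o + 2) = (o - 4)*(o - 2)*(o - 1)*(o - 2)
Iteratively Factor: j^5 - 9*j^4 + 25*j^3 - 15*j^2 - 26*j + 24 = (j + 1)*(j^4 - 10*j^3 + 35*j^2 - 50*j + 24) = (j - 4)*(j + 1)*(j^3 - 6*j^2 + 11*j - 6) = (j - 4)*(j - 1)*(j + 1)*(j^2 - 5*j + 6) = (j - 4)*(j - 3)*(j - 1)*(j + 1)*(j - 2)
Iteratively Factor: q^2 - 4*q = (q - 4)*(q)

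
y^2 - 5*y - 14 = (y - 7)*(y + 2)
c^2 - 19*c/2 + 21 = (c - 6)*(c - 7/2)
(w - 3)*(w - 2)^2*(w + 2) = w^4 - 5*w^3 + 2*w^2 + 20*w - 24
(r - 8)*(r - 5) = r^2 - 13*r + 40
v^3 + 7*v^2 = v^2*(v + 7)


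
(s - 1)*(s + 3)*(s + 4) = s^3 + 6*s^2 + 5*s - 12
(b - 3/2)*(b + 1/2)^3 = b^4 - 3*b^2/2 - b - 3/16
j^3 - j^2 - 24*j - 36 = (j - 6)*(j + 2)*(j + 3)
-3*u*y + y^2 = y*(-3*u + y)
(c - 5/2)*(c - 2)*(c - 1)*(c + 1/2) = c^4 - 5*c^3 + 27*c^2/4 - c/4 - 5/2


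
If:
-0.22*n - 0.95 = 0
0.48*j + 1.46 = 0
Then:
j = -3.04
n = -4.32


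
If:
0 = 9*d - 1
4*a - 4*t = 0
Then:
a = t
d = 1/9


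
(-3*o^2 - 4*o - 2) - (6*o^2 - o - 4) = -9*o^2 - 3*o + 2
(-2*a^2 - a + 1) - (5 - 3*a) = -2*a^2 + 2*a - 4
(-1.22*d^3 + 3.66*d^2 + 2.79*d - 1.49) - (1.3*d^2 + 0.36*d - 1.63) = -1.22*d^3 + 2.36*d^2 + 2.43*d + 0.14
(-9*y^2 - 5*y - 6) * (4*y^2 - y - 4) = -36*y^4 - 11*y^3 + 17*y^2 + 26*y + 24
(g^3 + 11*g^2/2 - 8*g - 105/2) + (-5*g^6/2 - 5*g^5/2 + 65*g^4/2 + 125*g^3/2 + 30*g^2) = -5*g^6/2 - 5*g^5/2 + 65*g^4/2 + 127*g^3/2 + 71*g^2/2 - 8*g - 105/2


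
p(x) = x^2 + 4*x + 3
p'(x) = 2*x + 4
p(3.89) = 33.69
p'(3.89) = 11.78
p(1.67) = 12.47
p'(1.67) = 7.34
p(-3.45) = 1.10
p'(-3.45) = -2.90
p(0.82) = 6.95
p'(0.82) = 5.64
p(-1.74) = -0.93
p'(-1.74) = 0.52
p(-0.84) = 0.35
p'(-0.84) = 2.32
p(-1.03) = -0.06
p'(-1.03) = 1.94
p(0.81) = 6.90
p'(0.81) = 5.62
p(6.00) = 63.00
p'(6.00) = 16.00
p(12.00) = 195.00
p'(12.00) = 28.00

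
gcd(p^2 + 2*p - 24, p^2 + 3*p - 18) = p + 6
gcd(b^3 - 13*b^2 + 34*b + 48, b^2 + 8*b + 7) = b + 1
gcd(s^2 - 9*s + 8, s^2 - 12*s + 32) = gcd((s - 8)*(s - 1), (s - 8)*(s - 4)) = s - 8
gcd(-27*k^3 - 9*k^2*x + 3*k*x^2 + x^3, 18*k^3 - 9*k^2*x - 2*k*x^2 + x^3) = -9*k^2 + x^2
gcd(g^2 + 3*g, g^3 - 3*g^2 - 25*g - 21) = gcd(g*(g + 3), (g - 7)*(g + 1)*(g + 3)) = g + 3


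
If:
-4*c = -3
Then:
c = 3/4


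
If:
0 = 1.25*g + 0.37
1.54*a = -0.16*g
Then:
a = 0.03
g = -0.30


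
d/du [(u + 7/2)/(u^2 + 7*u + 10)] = (-u^2 - 7*u - 29/2)/(u^4 + 14*u^3 + 69*u^2 + 140*u + 100)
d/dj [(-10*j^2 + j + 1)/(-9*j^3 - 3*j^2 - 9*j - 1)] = 2*(-45*j^4 + 9*j^3 + 60*j^2 + 13*j + 4)/(81*j^6 + 54*j^5 + 171*j^4 + 72*j^3 + 87*j^2 + 18*j + 1)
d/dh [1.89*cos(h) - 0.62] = -1.89*sin(h)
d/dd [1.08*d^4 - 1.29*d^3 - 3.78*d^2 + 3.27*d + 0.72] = 4.32*d^3 - 3.87*d^2 - 7.56*d + 3.27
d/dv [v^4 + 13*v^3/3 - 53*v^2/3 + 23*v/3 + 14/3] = 4*v^3 + 13*v^2 - 106*v/3 + 23/3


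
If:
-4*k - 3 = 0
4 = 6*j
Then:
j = 2/3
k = -3/4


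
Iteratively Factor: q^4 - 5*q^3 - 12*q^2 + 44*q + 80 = (q + 2)*(q^3 - 7*q^2 + 2*q + 40) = (q - 4)*(q + 2)*(q^2 - 3*q - 10) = (q - 5)*(q - 4)*(q + 2)*(q + 2)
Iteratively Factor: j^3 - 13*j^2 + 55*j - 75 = (j - 5)*(j^2 - 8*j + 15) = (j - 5)^2*(j - 3)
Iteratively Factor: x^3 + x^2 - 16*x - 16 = (x + 1)*(x^2 - 16) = (x + 1)*(x + 4)*(x - 4)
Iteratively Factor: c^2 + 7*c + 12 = (c + 4)*(c + 3)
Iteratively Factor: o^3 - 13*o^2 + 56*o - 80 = (o - 5)*(o^2 - 8*o + 16) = (o - 5)*(o - 4)*(o - 4)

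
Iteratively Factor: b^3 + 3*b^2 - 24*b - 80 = (b + 4)*(b^2 - b - 20) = (b - 5)*(b + 4)*(b + 4)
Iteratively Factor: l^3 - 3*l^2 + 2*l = (l - 1)*(l^2 - 2*l) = l*(l - 1)*(l - 2)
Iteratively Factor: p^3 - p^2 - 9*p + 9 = (p - 3)*(p^2 + 2*p - 3) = (p - 3)*(p - 1)*(p + 3)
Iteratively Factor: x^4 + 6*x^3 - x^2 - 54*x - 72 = (x + 3)*(x^3 + 3*x^2 - 10*x - 24) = (x + 2)*(x + 3)*(x^2 + x - 12) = (x - 3)*(x + 2)*(x + 3)*(x + 4)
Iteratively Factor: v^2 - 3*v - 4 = (v + 1)*(v - 4)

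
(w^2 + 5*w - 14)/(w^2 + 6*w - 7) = (w - 2)/(w - 1)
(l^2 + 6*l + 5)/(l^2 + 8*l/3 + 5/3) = 3*(l + 5)/(3*l + 5)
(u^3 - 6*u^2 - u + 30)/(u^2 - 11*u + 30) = (u^2 - u - 6)/(u - 6)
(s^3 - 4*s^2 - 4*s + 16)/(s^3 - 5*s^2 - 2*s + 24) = (s - 2)/(s - 3)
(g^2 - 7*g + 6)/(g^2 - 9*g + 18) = (g - 1)/(g - 3)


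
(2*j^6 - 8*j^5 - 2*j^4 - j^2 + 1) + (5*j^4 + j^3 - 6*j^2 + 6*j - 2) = 2*j^6 - 8*j^5 + 3*j^4 + j^3 - 7*j^2 + 6*j - 1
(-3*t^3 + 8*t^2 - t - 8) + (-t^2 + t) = -3*t^3 + 7*t^2 - 8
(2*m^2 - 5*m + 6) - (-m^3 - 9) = m^3 + 2*m^2 - 5*m + 15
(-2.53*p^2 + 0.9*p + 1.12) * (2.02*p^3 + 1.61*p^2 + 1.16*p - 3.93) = -5.1106*p^5 - 2.2553*p^4 + 0.776600000000001*p^3 + 12.7901*p^2 - 2.2378*p - 4.4016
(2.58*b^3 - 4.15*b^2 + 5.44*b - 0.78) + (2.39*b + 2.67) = 2.58*b^3 - 4.15*b^2 + 7.83*b + 1.89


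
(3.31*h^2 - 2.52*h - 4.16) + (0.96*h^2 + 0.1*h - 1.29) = 4.27*h^2 - 2.42*h - 5.45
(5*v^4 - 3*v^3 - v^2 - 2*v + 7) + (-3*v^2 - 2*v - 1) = 5*v^4 - 3*v^3 - 4*v^2 - 4*v + 6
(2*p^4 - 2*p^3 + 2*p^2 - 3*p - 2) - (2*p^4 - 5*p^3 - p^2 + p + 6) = 3*p^3 + 3*p^2 - 4*p - 8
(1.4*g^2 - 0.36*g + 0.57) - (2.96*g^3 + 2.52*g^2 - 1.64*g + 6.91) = -2.96*g^3 - 1.12*g^2 + 1.28*g - 6.34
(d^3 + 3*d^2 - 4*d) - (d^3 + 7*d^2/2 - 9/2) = -d^2/2 - 4*d + 9/2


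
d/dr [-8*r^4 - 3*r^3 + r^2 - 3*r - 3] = -32*r^3 - 9*r^2 + 2*r - 3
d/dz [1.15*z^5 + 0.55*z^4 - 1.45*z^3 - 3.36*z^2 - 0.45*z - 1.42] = 5.75*z^4 + 2.2*z^3 - 4.35*z^2 - 6.72*z - 0.45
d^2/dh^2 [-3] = 0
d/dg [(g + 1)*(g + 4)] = 2*g + 5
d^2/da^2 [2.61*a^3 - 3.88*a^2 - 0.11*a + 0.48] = 15.66*a - 7.76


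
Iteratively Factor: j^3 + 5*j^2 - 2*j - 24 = (j + 4)*(j^2 + j - 6) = (j + 3)*(j + 4)*(j - 2)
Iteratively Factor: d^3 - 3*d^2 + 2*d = (d - 1)*(d^2 - 2*d) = d*(d - 1)*(d - 2)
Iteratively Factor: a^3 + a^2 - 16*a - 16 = (a + 1)*(a^2 - 16) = (a + 1)*(a + 4)*(a - 4)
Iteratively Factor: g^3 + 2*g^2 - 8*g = (g + 4)*(g^2 - 2*g) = (g - 2)*(g + 4)*(g)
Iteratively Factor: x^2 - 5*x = (x)*(x - 5)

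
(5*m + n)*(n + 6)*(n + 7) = 5*m*n^2 + 65*m*n + 210*m + n^3 + 13*n^2 + 42*n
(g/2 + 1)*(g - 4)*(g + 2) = g^3/2 - 6*g - 8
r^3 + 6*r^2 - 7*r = r*(r - 1)*(r + 7)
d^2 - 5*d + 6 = (d - 3)*(d - 2)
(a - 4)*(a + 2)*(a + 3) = a^3 + a^2 - 14*a - 24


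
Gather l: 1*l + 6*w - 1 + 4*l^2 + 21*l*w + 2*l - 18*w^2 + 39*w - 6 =4*l^2 + l*(21*w + 3) - 18*w^2 + 45*w - 7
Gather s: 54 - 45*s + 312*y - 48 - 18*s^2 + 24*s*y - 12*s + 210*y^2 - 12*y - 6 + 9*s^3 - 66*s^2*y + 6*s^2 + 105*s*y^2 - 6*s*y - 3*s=9*s^3 + s^2*(-66*y - 12) + s*(105*y^2 + 18*y - 60) + 210*y^2 + 300*y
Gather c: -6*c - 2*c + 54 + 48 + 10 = 112 - 8*c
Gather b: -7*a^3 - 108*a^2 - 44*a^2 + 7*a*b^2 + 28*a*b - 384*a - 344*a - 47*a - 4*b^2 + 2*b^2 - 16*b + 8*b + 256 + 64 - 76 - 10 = -7*a^3 - 152*a^2 - 775*a + b^2*(7*a - 2) + b*(28*a - 8) + 234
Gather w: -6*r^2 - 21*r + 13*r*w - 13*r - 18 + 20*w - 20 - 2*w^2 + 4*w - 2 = -6*r^2 - 34*r - 2*w^2 + w*(13*r + 24) - 40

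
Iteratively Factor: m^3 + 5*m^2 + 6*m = (m)*(m^2 + 5*m + 6) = m*(m + 3)*(m + 2)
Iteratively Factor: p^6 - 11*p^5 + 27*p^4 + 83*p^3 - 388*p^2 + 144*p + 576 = (p - 4)*(p^5 - 7*p^4 - p^3 + 79*p^2 - 72*p - 144) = (p - 4)^2*(p^4 - 3*p^3 - 13*p^2 + 27*p + 36) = (p - 4)^3*(p^3 + p^2 - 9*p - 9) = (p - 4)^3*(p - 3)*(p^2 + 4*p + 3) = (p - 4)^3*(p - 3)*(p + 1)*(p + 3)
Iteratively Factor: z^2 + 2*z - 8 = (z + 4)*(z - 2)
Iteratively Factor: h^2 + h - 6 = (h + 3)*(h - 2)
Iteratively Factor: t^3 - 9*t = (t)*(t^2 - 9) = t*(t + 3)*(t - 3)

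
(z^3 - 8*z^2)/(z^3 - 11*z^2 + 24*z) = z/(z - 3)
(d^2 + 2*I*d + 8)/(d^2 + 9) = (d^2 + 2*I*d + 8)/(d^2 + 9)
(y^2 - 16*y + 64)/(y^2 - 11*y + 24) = (y - 8)/(y - 3)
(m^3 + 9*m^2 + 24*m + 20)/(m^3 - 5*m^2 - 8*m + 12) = (m^2 + 7*m + 10)/(m^2 - 7*m + 6)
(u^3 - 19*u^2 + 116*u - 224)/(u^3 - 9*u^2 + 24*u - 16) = (u^2 - 15*u + 56)/(u^2 - 5*u + 4)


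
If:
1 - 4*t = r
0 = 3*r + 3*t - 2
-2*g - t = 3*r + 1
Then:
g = -25/18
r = 5/9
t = 1/9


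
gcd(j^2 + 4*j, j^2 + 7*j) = j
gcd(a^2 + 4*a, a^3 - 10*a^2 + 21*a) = a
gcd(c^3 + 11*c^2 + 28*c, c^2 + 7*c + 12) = c + 4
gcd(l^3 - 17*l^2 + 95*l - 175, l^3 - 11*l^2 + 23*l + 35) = l^2 - 12*l + 35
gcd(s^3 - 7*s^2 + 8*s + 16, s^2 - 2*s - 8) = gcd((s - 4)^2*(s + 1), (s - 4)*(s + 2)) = s - 4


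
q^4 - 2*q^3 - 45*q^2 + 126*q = q*(q - 6)*(q - 3)*(q + 7)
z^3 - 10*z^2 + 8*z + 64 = (z - 8)*(z - 4)*(z + 2)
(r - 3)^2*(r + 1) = r^3 - 5*r^2 + 3*r + 9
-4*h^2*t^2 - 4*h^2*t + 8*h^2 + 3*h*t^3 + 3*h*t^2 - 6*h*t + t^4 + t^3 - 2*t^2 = (-h + t)*(4*h + t)*(t - 1)*(t + 2)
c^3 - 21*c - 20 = (c - 5)*(c + 1)*(c + 4)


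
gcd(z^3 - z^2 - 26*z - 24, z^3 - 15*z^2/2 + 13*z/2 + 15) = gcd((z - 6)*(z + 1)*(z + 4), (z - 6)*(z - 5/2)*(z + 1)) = z^2 - 5*z - 6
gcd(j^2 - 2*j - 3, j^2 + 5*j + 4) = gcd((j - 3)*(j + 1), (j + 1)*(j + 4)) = j + 1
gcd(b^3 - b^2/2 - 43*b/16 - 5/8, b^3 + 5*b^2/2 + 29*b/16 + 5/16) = b^2 + 3*b/2 + 5/16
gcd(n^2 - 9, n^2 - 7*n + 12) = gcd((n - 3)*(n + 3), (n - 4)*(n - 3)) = n - 3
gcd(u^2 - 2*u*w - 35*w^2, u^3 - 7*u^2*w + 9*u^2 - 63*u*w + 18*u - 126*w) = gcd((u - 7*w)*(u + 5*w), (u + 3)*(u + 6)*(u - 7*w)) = u - 7*w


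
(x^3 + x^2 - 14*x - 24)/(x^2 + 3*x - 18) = (x^3 + x^2 - 14*x - 24)/(x^2 + 3*x - 18)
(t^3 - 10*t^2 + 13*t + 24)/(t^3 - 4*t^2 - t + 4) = (t^2 - 11*t + 24)/(t^2 - 5*t + 4)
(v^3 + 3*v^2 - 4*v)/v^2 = v + 3 - 4/v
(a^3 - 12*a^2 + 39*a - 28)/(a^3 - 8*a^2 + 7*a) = (a - 4)/a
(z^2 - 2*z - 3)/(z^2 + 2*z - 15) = (z + 1)/(z + 5)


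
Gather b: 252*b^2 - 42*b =252*b^2 - 42*b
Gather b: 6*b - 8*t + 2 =6*b - 8*t + 2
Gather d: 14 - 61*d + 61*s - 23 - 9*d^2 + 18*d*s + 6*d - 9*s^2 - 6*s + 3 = -9*d^2 + d*(18*s - 55) - 9*s^2 + 55*s - 6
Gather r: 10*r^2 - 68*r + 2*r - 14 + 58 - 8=10*r^2 - 66*r + 36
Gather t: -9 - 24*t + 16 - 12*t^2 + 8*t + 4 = -12*t^2 - 16*t + 11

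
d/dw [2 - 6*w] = -6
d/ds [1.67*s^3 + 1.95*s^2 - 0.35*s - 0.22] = 5.01*s^2 + 3.9*s - 0.35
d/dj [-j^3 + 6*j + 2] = 6 - 3*j^2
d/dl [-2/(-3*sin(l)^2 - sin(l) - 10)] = -2*(6*sin(l) + 1)*cos(l)/(3*sin(l)^2 + sin(l) + 10)^2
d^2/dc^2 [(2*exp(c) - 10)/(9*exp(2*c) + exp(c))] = 2*(81*exp(3*c) - 1629*exp(2*c) - 135*exp(c) - 5)*exp(-c)/(729*exp(3*c) + 243*exp(2*c) + 27*exp(c) + 1)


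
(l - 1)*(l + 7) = l^2 + 6*l - 7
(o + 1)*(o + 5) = o^2 + 6*o + 5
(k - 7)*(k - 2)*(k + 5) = k^3 - 4*k^2 - 31*k + 70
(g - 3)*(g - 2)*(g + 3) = g^3 - 2*g^2 - 9*g + 18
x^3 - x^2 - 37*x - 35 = (x - 7)*(x + 1)*(x + 5)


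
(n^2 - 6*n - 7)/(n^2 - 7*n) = (n + 1)/n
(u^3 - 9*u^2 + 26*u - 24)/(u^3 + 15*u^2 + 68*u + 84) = (u^3 - 9*u^2 + 26*u - 24)/(u^3 + 15*u^2 + 68*u + 84)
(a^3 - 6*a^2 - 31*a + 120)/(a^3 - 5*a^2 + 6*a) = (a^2 - 3*a - 40)/(a*(a - 2))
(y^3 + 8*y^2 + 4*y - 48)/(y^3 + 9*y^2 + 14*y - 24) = (y - 2)/(y - 1)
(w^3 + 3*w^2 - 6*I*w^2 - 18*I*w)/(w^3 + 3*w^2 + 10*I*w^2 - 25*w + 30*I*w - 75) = w*(w - 6*I)/(w^2 + 10*I*w - 25)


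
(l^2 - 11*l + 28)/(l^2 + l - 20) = (l - 7)/(l + 5)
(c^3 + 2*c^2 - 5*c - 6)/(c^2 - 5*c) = (c^3 + 2*c^2 - 5*c - 6)/(c*(c - 5))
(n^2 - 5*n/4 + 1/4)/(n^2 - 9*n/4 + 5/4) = (4*n - 1)/(4*n - 5)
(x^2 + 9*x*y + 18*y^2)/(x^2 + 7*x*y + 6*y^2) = (x + 3*y)/(x + y)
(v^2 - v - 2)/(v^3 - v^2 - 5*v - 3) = (v - 2)/(v^2 - 2*v - 3)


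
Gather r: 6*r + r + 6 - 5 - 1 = 7*r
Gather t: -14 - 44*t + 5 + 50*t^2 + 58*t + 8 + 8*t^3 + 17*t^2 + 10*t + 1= 8*t^3 + 67*t^2 + 24*t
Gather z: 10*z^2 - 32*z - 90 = 10*z^2 - 32*z - 90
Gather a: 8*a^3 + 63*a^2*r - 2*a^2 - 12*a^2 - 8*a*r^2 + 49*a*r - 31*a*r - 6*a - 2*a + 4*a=8*a^3 + a^2*(63*r - 14) + a*(-8*r^2 + 18*r - 4)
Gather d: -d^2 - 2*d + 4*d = -d^2 + 2*d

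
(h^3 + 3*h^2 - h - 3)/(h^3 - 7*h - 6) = (h^2 + 2*h - 3)/(h^2 - h - 6)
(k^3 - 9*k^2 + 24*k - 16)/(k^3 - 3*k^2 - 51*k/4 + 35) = 4*(k^2 - 5*k + 4)/(4*k^2 + 4*k - 35)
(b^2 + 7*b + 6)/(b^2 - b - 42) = (b + 1)/(b - 7)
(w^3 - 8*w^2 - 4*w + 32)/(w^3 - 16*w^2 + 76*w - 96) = (w + 2)/(w - 6)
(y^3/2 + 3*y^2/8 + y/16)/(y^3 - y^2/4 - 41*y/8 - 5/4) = y*(2*y + 1)/(2*(2*y^2 - y - 10))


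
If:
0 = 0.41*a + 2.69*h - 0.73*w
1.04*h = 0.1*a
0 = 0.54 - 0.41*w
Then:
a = 1.44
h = 0.14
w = 1.32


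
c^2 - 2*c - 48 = (c - 8)*(c + 6)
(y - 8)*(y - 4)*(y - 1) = y^3 - 13*y^2 + 44*y - 32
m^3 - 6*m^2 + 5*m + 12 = (m - 4)*(m - 3)*(m + 1)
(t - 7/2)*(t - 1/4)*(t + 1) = t^3 - 11*t^2/4 - 23*t/8 + 7/8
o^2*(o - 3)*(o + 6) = o^4 + 3*o^3 - 18*o^2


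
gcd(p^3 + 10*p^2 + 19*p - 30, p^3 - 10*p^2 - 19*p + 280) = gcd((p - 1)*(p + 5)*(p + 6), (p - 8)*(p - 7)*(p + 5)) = p + 5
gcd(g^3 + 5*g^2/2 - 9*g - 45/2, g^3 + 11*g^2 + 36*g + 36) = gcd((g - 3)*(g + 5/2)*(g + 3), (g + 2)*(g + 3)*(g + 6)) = g + 3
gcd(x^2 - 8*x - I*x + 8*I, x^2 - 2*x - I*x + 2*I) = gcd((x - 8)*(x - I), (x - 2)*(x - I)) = x - I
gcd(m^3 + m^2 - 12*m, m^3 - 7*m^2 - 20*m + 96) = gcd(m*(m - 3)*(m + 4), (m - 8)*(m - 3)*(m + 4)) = m^2 + m - 12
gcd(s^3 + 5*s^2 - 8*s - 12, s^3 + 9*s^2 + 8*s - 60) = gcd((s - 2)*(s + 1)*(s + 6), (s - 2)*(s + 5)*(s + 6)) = s^2 + 4*s - 12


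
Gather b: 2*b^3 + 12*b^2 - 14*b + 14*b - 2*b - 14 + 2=2*b^3 + 12*b^2 - 2*b - 12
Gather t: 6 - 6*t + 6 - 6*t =12 - 12*t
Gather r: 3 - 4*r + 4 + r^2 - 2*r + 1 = r^2 - 6*r + 8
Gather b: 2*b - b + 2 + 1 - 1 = b + 2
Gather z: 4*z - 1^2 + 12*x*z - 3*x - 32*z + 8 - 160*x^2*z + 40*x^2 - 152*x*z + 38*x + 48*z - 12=40*x^2 + 35*x + z*(-160*x^2 - 140*x + 20) - 5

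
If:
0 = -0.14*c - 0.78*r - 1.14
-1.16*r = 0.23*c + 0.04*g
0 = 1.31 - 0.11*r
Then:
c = -74.49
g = 82.97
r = 11.91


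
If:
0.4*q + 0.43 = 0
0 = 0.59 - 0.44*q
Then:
No Solution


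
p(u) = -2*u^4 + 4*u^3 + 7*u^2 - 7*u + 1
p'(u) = -8*u^3 + 12*u^2 + 14*u - 7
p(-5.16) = -1743.90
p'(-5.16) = 1339.37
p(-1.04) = 9.01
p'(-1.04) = 0.42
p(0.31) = -0.40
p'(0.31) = -1.75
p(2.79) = 1.64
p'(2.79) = -48.27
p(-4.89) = -1408.68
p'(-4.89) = 1146.93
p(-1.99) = -20.24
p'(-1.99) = 75.71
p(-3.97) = -607.98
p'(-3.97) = 627.12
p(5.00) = -609.00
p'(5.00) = -637.00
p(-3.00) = -185.00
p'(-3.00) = 275.00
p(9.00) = -9701.00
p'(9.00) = -4741.00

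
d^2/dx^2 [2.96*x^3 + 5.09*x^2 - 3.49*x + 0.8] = 17.76*x + 10.18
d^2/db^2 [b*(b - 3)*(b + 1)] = 6*b - 4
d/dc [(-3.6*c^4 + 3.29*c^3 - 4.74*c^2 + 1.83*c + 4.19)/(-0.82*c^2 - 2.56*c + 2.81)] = (5.904*c^5 + 24.9502*c^4 - 57.3088*c^3 + 41.3697*c^2 - 19.7672*c + 15.8687)/(0.6724*c^4 + 4.1984*c^3 + 1.9452*c^2 - 14.3872*c + 7.8961)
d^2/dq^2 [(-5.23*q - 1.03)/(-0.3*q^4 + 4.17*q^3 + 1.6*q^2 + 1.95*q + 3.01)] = (5.6484*q^7 - 102.82968*q^6 + 491.945382*q^5 + 433.752264*q^4 + 143.72027*q^3 - 710.510142*q^2 - 209.413986*q - 63.48278)/(0.027*q^12 - 1.1259*q^11 + 15.21801*q^10 - 61.028613*q^9 - 67.33872*q^8 - 105.541605*q^7 - 227.089117*q^6 - 172.476495*q^5 - 180.0696*q^4 - 177.103926*q^3 - 77.825055*q^2 - 53.001585*q - 27.270901)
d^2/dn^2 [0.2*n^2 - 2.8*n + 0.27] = 0.400000000000000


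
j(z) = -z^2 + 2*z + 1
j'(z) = 2 - 2*z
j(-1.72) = -5.40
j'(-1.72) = 5.44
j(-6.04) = -47.56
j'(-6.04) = 14.08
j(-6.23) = -50.27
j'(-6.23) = 14.46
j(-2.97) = -13.76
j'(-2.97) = 7.94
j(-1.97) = -6.82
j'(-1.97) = 5.94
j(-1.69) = -5.24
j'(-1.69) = 5.38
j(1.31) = 1.90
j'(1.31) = -0.62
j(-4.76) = -31.18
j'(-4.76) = 11.52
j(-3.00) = -14.00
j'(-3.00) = 8.00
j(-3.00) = -14.00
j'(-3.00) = 8.00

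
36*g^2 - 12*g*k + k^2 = (-6*g + k)^2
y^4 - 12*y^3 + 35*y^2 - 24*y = y*(y - 8)*(y - 3)*(y - 1)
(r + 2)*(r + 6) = r^2 + 8*r + 12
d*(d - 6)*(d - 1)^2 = d^4 - 8*d^3 + 13*d^2 - 6*d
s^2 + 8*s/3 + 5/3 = (s + 1)*(s + 5/3)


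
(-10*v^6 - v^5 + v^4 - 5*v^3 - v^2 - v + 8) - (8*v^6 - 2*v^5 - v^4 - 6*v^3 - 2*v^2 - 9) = -18*v^6 + v^5 + 2*v^4 + v^3 + v^2 - v + 17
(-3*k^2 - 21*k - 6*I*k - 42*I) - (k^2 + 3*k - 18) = -4*k^2 - 24*k - 6*I*k + 18 - 42*I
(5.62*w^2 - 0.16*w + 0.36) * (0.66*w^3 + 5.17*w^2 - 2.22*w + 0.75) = 3.7092*w^5 + 28.9498*w^4 - 13.066*w^3 + 6.4314*w^2 - 0.9192*w + 0.27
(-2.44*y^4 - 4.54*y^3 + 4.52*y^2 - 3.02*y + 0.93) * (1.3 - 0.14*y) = 0.3416*y^5 - 2.5364*y^4 - 6.5348*y^3 + 6.2988*y^2 - 4.0562*y + 1.209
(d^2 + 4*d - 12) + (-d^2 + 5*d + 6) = 9*d - 6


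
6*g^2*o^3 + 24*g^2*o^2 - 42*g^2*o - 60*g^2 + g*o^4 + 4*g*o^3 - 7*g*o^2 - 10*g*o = (6*g + o)*(o - 2)*(o + 5)*(g*o + g)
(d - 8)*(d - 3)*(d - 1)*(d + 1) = d^4 - 11*d^3 + 23*d^2 + 11*d - 24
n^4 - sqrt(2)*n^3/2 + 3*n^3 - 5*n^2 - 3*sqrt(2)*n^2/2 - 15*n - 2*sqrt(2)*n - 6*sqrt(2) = (n + 3)*(n - 2*sqrt(2))*(n + sqrt(2)/2)*(n + sqrt(2))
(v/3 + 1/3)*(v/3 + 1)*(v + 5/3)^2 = v^4/9 + 22*v^3/27 + 172*v^2/81 + 190*v/81 + 25/27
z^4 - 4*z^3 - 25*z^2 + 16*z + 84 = (z - 7)*(z - 2)*(z + 2)*(z + 3)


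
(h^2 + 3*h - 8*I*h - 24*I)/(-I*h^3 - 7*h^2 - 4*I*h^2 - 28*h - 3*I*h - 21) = (I*h + 8)/(h^2 + h*(1 - 7*I) - 7*I)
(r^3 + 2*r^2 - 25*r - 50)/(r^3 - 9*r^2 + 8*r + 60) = (r + 5)/(r - 6)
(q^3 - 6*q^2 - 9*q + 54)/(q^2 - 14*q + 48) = (q^2 - 9)/(q - 8)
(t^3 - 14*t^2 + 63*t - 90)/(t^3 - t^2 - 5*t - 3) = (t^2 - 11*t + 30)/(t^2 + 2*t + 1)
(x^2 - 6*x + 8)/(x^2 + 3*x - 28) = (x - 2)/(x + 7)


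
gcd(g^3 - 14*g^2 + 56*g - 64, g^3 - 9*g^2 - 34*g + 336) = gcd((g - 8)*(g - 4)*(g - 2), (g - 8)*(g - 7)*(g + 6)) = g - 8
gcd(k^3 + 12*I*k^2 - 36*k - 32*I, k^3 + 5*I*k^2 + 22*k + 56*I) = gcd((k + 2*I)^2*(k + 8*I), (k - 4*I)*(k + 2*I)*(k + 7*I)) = k + 2*I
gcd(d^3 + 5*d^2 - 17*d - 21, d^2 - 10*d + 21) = d - 3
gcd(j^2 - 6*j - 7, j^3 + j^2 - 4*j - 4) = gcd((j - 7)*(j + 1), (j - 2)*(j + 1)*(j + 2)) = j + 1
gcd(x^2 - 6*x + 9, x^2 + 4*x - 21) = x - 3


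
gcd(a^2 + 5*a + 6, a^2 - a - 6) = a + 2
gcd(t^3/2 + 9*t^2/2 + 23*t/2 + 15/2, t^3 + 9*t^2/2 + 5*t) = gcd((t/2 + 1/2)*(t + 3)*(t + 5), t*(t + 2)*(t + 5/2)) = 1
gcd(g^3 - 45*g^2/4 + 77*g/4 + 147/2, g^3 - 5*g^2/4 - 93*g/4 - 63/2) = g^2 - 17*g/4 - 21/2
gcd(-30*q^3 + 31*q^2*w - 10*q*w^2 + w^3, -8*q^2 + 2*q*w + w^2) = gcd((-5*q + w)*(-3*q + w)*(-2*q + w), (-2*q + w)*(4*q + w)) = 2*q - w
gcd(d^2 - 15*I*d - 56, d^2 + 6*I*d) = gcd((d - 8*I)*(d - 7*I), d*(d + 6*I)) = 1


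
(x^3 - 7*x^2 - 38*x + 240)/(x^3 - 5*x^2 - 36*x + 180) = (x - 8)/(x - 6)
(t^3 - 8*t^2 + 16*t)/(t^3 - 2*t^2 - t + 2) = t*(t^2 - 8*t + 16)/(t^3 - 2*t^2 - t + 2)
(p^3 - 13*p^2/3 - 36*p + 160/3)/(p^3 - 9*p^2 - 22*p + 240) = (p - 4/3)/(p - 6)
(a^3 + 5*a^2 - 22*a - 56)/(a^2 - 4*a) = a + 9 + 14/a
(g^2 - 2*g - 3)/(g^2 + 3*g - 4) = (g^2 - 2*g - 3)/(g^2 + 3*g - 4)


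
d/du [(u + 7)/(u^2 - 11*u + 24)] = (u^2 - 11*u - (u + 7)*(2*u - 11) + 24)/(u^2 - 11*u + 24)^2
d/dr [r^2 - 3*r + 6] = 2*r - 3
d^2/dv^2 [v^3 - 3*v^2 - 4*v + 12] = 6*v - 6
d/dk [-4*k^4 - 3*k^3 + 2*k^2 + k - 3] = -16*k^3 - 9*k^2 + 4*k + 1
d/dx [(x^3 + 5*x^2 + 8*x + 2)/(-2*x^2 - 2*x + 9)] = (-2*x^4 - 4*x^3 + 33*x^2 + 98*x + 76)/(4*x^4 + 8*x^3 - 32*x^2 - 36*x + 81)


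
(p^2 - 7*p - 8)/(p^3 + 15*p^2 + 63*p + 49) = (p - 8)/(p^2 + 14*p + 49)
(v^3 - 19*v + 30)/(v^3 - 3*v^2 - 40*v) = (v^2 - 5*v + 6)/(v*(v - 8))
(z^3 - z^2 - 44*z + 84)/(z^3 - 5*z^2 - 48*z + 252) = (z - 2)/(z - 6)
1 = 1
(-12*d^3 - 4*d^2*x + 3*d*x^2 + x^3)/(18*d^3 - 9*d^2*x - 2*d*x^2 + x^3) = (2*d + x)/(-3*d + x)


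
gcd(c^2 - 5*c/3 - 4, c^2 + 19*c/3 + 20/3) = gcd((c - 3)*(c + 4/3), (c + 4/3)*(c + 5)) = c + 4/3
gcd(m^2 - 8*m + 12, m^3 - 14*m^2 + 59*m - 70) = m - 2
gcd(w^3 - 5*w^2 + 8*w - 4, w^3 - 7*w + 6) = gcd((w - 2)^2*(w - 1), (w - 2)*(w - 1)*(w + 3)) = w^2 - 3*w + 2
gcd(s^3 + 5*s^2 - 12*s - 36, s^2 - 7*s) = 1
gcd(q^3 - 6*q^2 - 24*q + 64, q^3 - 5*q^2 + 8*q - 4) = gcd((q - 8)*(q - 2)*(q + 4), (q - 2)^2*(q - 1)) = q - 2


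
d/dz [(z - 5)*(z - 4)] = 2*z - 9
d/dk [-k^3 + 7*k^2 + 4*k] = -3*k^2 + 14*k + 4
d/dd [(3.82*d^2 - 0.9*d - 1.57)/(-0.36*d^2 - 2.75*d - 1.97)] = (-10.829*d^2 - 16.1812*d - 2.5445)/(0.1296*d^4 + 1.98*d^3 + 8.9809*d^2 + 10.835*d + 3.8809)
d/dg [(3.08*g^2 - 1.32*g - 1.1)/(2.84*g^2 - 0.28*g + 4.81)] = (2.8864*g^2 + 35.8776*g - 6.6572)/(8.0656*g^4 - 1.5904*g^3 + 27.3992*g^2 - 2.6936*g + 23.1361)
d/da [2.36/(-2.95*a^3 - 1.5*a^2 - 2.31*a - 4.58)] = (20.886*a^2 + 7.08*a + 5.4516)/(2.95*a^3 + 1.5*a^2 + 2.31*a + 4.58)^2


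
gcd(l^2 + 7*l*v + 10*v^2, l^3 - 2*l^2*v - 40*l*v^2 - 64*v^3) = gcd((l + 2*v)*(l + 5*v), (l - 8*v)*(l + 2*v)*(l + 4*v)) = l + 2*v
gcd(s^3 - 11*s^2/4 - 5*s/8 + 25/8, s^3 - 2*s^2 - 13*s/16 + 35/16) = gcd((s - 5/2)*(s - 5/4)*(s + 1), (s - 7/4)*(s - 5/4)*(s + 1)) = s^2 - s/4 - 5/4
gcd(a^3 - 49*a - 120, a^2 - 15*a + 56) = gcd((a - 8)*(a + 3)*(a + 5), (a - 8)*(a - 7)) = a - 8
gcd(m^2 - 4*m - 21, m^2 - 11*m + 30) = 1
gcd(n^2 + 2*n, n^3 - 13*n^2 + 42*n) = n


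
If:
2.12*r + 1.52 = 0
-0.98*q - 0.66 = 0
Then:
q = -0.67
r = -0.72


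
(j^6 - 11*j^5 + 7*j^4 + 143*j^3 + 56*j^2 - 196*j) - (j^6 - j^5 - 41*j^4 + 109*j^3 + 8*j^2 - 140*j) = -10*j^5 + 48*j^4 + 34*j^3 + 48*j^2 - 56*j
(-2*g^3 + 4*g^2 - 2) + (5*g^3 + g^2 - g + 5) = 3*g^3 + 5*g^2 - g + 3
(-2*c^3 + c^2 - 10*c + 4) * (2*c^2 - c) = -4*c^5 + 4*c^4 - 21*c^3 + 18*c^2 - 4*c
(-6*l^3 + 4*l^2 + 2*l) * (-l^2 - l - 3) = 6*l^5 + 2*l^4 + 12*l^3 - 14*l^2 - 6*l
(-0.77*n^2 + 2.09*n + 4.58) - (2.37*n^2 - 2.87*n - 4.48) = -3.14*n^2 + 4.96*n + 9.06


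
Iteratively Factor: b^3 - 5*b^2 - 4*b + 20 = (b + 2)*(b^2 - 7*b + 10) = (b - 5)*(b + 2)*(b - 2)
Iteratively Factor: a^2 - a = (a)*(a - 1)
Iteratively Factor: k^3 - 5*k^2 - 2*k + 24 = (k + 2)*(k^2 - 7*k + 12) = (k - 3)*(k + 2)*(k - 4)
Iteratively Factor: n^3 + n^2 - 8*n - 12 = (n - 3)*(n^2 + 4*n + 4) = (n - 3)*(n + 2)*(n + 2)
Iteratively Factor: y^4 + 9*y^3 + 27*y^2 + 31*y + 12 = (y + 3)*(y^3 + 6*y^2 + 9*y + 4) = (y + 1)*(y + 3)*(y^2 + 5*y + 4) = (y + 1)*(y + 3)*(y + 4)*(y + 1)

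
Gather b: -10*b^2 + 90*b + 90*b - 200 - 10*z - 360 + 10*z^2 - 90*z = -10*b^2 + 180*b + 10*z^2 - 100*z - 560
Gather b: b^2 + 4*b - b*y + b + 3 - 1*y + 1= b^2 + b*(5 - y) - y + 4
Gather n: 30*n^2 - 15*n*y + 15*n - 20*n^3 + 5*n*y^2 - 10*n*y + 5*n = -20*n^3 + 30*n^2 + n*(5*y^2 - 25*y + 20)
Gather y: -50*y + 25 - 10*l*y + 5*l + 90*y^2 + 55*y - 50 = 5*l + 90*y^2 + y*(5 - 10*l) - 25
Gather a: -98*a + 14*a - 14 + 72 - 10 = 48 - 84*a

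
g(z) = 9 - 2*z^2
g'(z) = -4*z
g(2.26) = -1.22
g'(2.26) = -9.04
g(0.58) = 8.33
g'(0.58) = -2.32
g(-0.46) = 8.58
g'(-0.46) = 1.84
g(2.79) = -6.57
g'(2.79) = -11.16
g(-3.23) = -11.87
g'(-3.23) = 12.92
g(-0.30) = 8.82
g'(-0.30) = 1.20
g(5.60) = -53.72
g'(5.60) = -22.40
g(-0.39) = 8.70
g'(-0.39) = 1.56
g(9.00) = -153.00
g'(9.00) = -36.00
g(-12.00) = -279.00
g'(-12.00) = 48.00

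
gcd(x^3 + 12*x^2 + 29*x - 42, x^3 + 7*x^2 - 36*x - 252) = x^2 + 13*x + 42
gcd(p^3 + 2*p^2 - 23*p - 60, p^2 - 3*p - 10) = p - 5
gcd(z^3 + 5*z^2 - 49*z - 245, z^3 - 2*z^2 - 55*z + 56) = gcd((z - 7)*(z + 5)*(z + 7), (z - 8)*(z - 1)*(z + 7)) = z + 7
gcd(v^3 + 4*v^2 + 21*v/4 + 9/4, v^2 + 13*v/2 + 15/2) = v + 3/2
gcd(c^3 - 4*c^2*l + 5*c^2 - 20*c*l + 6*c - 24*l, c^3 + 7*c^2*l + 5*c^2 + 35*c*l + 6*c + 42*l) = c^2 + 5*c + 6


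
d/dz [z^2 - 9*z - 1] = 2*z - 9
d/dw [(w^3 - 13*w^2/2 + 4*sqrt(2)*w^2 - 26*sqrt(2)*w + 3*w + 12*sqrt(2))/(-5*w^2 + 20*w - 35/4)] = 4*(-w^2 + 7*w - 21 - 10*sqrt(2))/(5*(4*w^2 - 28*w + 49))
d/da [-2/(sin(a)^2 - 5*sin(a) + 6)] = 2*(2*sin(a) - 5)*cos(a)/(sin(a)^2 - 5*sin(a) + 6)^2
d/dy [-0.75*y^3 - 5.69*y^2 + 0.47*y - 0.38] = -2.25*y^2 - 11.38*y + 0.47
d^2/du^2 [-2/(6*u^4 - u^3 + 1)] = 12*u*(-3*u^3*(8*u - 1)^2 + (12*u - 1)*(6*u^4 - u^3 + 1))/(6*u^4 - u^3 + 1)^3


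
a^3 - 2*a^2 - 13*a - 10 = (a - 5)*(a + 1)*(a + 2)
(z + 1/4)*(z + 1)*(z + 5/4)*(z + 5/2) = z^4 + 5*z^3 + 129*z^2/16 + 155*z/32 + 25/32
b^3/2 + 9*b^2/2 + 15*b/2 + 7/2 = (b/2 + 1/2)*(b + 1)*(b + 7)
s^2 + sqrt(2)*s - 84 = (s - 6*sqrt(2))*(s + 7*sqrt(2))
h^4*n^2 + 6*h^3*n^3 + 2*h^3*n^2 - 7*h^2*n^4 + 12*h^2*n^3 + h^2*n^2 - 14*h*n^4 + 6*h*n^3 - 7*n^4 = (h - n)*(h + 7*n)*(h*n + n)^2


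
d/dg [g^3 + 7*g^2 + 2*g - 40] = 3*g^2 + 14*g + 2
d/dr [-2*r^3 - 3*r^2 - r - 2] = -6*r^2 - 6*r - 1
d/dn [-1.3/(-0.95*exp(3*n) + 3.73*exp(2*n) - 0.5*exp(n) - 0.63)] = (-3.705*exp(2*n) + 9.698*exp(n) - 0.65)*exp(n)/(0.95*exp(3*n) - 3.73*exp(2*n) + 0.5*exp(n) + 0.63)^2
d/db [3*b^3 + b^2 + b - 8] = 9*b^2 + 2*b + 1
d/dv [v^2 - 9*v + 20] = 2*v - 9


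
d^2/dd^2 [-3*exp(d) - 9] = -3*exp(d)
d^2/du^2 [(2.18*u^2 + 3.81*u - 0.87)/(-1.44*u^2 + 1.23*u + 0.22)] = (-23.523264*u^3 + 6.680448*u^2 - 16.487712*u + 5.034626)/(2.985984*u^6 - 7.651584*u^5 + 5.167152*u^4 + 0.477117*u^3 - 0.789426*u^2 - 0.178596*u - 0.010648)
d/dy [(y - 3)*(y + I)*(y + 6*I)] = 3*y^2 + y*(-6 + 14*I) - 6 - 21*I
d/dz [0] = 0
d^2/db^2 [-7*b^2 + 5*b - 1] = -14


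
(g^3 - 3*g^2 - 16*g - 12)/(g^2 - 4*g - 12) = g + 1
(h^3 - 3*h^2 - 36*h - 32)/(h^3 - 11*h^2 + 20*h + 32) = (h + 4)/(h - 4)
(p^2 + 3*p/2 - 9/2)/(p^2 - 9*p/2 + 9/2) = (p + 3)/(p - 3)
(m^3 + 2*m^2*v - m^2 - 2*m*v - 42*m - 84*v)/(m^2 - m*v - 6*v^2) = (-m^2 + m + 42)/(-m + 3*v)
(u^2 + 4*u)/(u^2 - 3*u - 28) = u/(u - 7)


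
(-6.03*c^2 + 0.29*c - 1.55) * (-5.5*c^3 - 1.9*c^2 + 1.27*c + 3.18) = 33.165*c^5 + 9.862*c^4 + 0.3159*c^3 - 15.8621*c^2 - 1.0463*c - 4.929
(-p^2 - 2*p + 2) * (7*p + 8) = -7*p^3 - 22*p^2 - 2*p + 16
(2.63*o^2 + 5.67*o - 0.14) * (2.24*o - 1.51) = 5.8912*o^3 + 8.7295*o^2 - 8.8753*o + 0.2114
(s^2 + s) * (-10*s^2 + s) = -10*s^4 - 9*s^3 + s^2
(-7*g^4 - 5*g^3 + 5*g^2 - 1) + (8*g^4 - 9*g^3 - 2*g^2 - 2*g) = g^4 - 14*g^3 + 3*g^2 - 2*g - 1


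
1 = 1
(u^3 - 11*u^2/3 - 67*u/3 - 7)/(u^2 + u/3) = u - 4 - 21/u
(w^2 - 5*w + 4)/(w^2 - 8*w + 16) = (w - 1)/(w - 4)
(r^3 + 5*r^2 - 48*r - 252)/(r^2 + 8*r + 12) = (r^2 - r - 42)/(r + 2)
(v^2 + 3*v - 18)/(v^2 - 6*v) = (v^2 + 3*v - 18)/(v*(v - 6))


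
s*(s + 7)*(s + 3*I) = s^3 + 7*s^2 + 3*I*s^2 + 21*I*s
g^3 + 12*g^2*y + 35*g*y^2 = g*(g + 5*y)*(g + 7*y)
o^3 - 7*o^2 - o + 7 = (o - 7)*(o - 1)*(o + 1)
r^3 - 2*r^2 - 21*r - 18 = (r - 6)*(r + 1)*(r + 3)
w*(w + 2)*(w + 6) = w^3 + 8*w^2 + 12*w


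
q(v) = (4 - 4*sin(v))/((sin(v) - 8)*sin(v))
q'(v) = -(4 - 4*sin(v))*cos(v)/((sin(v) - 8)*sin(v)^2) - (4 - 4*sin(v))*cos(v)/((sin(v) - 8)^2*sin(v)) - 4*cos(v)/((sin(v) - 8)*sin(v))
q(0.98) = -0.11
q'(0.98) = 0.44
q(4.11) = 1.00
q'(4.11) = -0.44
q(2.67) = -0.64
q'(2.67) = -2.21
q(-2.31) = 1.08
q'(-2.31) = -0.65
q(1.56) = -0.00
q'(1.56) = 0.01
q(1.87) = -0.03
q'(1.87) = -0.18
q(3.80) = 1.22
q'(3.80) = -1.09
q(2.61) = -0.52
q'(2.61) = -1.73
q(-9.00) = 1.63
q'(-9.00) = -2.73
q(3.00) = -3.10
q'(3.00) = -24.91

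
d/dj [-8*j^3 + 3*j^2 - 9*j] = -24*j^2 + 6*j - 9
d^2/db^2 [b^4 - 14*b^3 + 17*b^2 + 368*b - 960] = 12*b^2 - 84*b + 34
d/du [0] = 0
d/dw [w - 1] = 1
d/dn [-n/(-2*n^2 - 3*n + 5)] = (2*n^2 - n*(4*n + 3) + 3*n - 5)/(2*n^2 + 3*n - 5)^2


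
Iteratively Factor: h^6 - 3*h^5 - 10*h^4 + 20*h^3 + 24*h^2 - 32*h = (h - 2)*(h^5 - h^4 - 12*h^3 - 4*h^2 + 16*h) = (h - 2)*(h + 2)*(h^4 - 3*h^3 - 6*h^2 + 8*h) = h*(h - 2)*(h + 2)*(h^3 - 3*h^2 - 6*h + 8) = h*(h - 2)*(h + 2)^2*(h^2 - 5*h + 4) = h*(h - 4)*(h - 2)*(h + 2)^2*(h - 1)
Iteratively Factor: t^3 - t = (t + 1)*(t^2 - t) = (t - 1)*(t + 1)*(t)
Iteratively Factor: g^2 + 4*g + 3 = (g + 3)*(g + 1)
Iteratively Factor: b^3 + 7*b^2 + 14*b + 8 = (b + 2)*(b^2 + 5*b + 4) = (b + 1)*(b + 2)*(b + 4)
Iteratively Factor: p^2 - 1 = (p + 1)*(p - 1)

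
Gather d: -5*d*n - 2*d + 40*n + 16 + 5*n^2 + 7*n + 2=d*(-5*n - 2) + 5*n^2 + 47*n + 18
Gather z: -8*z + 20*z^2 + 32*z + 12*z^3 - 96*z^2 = 12*z^3 - 76*z^2 + 24*z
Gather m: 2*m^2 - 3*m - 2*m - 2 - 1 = 2*m^2 - 5*m - 3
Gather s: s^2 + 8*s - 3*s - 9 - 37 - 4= s^2 + 5*s - 50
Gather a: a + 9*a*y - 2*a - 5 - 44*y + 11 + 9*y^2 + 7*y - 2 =a*(9*y - 1) + 9*y^2 - 37*y + 4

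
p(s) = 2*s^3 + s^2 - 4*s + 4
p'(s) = 6*s^2 + 2*s - 4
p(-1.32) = 6.42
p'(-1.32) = 3.81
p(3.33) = 75.62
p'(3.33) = 69.19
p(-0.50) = 6.00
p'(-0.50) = -3.50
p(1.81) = 11.90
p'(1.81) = 19.28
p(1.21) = 4.17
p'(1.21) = 7.20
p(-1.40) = 6.07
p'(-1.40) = 4.96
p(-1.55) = 5.15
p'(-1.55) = 7.32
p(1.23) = 4.31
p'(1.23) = 7.54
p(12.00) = 3556.00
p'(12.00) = 884.00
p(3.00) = 55.00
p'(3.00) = 56.00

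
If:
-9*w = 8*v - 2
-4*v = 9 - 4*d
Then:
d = 5/2 - 9*w/8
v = 1/4 - 9*w/8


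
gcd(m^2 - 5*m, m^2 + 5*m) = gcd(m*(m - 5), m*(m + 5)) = m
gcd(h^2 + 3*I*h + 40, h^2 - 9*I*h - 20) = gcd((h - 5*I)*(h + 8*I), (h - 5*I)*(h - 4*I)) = h - 5*I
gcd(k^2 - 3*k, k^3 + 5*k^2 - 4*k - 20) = 1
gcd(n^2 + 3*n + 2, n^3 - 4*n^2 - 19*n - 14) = n^2 + 3*n + 2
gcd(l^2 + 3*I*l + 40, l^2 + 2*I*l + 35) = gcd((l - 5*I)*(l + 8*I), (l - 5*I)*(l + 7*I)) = l - 5*I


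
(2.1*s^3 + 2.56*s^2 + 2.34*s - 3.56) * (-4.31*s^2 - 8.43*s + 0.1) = -9.051*s^5 - 28.7366*s^4 - 31.4562*s^3 - 4.1266*s^2 + 30.2448*s - 0.356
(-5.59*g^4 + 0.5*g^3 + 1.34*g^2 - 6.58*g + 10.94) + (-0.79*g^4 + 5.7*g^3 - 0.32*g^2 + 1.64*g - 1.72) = -6.38*g^4 + 6.2*g^3 + 1.02*g^2 - 4.94*g + 9.22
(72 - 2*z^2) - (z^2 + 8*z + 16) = -3*z^2 - 8*z + 56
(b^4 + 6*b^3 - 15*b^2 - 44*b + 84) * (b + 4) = b^5 + 10*b^4 + 9*b^3 - 104*b^2 - 92*b + 336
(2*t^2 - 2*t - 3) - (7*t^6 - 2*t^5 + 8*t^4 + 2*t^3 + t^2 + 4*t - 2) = -7*t^6 + 2*t^5 - 8*t^4 - 2*t^3 + t^2 - 6*t - 1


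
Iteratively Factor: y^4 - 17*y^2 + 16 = (y - 4)*(y^3 + 4*y^2 - y - 4) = (y - 4)*(y - 1)*(y^2 + 5*y + 4) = (y - 4)*(y - 1)*(y + 1)*(y + 4)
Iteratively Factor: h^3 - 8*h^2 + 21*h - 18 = (h - 2)*(h^2 - 6*h + 9) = (h - 3)*(h - 2)*(h - 3)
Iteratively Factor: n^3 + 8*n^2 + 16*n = (n + 4)*(n^2 + 4*n) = (n + 4)^2*(n)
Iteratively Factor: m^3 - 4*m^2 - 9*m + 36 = (m + 3)*(m^2 - 7*m + 12) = (m - 4)*(m + 3)*(m - 3)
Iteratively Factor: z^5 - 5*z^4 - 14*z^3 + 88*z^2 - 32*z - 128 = (z - 4)*(z^4 - z^3 - 18*z^2 + 16*z + 32) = (z - 4)*(z - 2)*(z^3 + z^2 - 16*z - 16) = (z - 4)^2*(z - 2)*(z^2 + 5*z + 4) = (z - 4)^2*(z - 2)*(z + 1)*(z + 4)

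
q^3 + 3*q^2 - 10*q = q*(q - 2)*(q + 5)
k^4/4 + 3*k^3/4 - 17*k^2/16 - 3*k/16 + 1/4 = (k/4 + 1)*(k - 1)*(k - 1/2)*(k + 1/2)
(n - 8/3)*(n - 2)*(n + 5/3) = n^3 - 3*n^2 - 22*n/9 + 80/9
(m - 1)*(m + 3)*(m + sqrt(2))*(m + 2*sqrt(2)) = m^4 + 2*m^3 + 3*sqrt(2)*m^3 + m^2 + 6*sqrt(2)*m^2 - 9*sqrt(2)*m + 8*m - 12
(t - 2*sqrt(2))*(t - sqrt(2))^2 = t^3 - 4*sqrt(2)*t^2 + 10*t - 4*sqrt(2)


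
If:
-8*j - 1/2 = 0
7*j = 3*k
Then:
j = -1/16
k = -7/48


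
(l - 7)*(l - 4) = l^2 - 11*l + 28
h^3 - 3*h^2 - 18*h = h*(h - 6)*(h + 3)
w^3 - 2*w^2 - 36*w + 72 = (w - 6)*(w - 2)*(w + 6)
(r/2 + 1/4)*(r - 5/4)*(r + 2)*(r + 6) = r^4/2 + 29*r^3/8 + 43*r^2/16 - 7*r - 15/4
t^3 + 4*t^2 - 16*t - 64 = (t - 4)*(t + 4)^2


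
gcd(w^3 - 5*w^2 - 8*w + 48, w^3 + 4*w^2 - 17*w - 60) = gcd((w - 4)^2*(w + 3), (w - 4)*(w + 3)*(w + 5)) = w^2 - w - 12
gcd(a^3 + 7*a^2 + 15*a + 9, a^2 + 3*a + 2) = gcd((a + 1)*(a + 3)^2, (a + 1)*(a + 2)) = a + 1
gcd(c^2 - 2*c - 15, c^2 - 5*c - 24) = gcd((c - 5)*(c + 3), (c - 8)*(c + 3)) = c + 3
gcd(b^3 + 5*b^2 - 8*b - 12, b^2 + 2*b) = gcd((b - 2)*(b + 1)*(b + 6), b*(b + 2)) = 1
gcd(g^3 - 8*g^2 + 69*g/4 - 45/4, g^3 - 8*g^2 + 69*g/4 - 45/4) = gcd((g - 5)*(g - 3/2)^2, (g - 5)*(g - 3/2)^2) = g^3 - 8*g^2 + 69*g/4 - 45/4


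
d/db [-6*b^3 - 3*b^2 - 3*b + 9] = -18*b^2 - 6*b - 3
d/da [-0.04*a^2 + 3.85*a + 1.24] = 3.85 - 0.08*a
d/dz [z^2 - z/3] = 2*z - 1/3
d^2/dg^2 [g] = 0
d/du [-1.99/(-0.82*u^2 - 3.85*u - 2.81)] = (-3.2636*u - 7.6615)/(0.82*u^2 + 3.85*u + 2.81)^2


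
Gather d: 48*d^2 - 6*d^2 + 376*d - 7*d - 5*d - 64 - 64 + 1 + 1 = 42*d^2 + 364*d - 126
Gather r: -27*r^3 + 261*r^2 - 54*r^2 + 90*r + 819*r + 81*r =-27*r^3 + 207*r^2 + 990*r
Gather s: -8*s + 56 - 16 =40 - 8*s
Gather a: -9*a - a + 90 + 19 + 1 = 110 - 10*a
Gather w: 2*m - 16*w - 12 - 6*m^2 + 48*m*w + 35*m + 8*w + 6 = -6*m^2 + 37*m + w*(48*m - 8) - 6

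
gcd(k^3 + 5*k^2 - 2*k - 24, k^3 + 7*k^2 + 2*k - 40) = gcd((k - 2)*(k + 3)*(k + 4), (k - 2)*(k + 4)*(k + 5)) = k^2 + 2*k - 8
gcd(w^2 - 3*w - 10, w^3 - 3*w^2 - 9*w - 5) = w - 5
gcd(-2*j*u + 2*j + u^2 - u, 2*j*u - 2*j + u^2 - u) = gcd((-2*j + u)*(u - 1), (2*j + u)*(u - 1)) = u - 1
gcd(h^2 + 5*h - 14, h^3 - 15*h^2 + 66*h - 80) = h - 2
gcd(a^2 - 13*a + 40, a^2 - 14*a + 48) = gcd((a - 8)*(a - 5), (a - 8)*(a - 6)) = a - 8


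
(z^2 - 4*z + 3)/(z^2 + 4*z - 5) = (z - 3)/(z + 5)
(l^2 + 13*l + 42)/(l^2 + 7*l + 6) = (l + 7)/(l + 1)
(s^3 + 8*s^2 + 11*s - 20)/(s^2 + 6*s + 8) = (s^2 + 4*s - 5)/(s + 2)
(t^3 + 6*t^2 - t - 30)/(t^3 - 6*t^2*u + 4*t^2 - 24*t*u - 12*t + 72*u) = (t^2 + 8*t + 15)/(t^2 - 6*t*u + 6*t - 36*u)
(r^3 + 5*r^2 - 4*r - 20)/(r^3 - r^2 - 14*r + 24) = (r^2 + 7*r + 10)/(r^2 + r - 12)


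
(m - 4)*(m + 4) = m^2 - 16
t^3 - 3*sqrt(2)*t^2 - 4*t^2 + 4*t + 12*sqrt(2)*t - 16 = (t - 4)*(t - 2*sqrt(2))*(t - sqrt(2))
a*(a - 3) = a^2 - 3*a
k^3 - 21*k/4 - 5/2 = (k - 5/2)*(k + 1/2)*(k + 2)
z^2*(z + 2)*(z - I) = z^4 + 2*z^3 - I*z^3 - 2*I*z^2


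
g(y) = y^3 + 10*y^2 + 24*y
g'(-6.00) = 12.00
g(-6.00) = 0.00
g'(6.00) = 252.00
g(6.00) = 720.00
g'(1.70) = 66.67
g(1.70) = 74.61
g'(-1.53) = 0.42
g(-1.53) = -16.89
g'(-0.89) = 8.58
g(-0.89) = -14.14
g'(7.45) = 339.51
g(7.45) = 1147.32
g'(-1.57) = -0.01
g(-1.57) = -16.90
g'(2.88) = 106.48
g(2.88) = 175.95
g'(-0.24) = 19.37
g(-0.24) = -5.20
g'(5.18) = 208.10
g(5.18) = 531.64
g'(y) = 3*y^2 + 20*y + 24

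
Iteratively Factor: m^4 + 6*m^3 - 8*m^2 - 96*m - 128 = (m + 4)*(m^3 + 2*m^2 - 16*m - 32) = (m + 4)^2*(m^2 - 2*m - 8) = (m + 2)*(m + 4)^2*(m - 4)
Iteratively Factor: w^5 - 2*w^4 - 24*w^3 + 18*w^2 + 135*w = (w + 3)*(w^4 - 5*w^3 - 9*w^2 + 45*w) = (w + 3)^2*(w^3 - 8*w^2 + 15*w) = (w - 5)*(w + 3)^2*(w^2 - 3*w) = (w - 5)*(w - 3)*(w + 3)^2*(w)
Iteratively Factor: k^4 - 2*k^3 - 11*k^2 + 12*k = (k - 4)*(k^3 + 2*k^2 - 3*k) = k*(k - 4)*(k^2 + 2*k - 3) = k*(k - 4)*(k + 3)*(k - 1)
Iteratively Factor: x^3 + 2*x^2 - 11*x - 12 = (x + 4)*(x^2 - 2*x - 3) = (x + 1)*(x + 4)*(x - 3)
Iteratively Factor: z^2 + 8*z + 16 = (z + 4)*(z + 4)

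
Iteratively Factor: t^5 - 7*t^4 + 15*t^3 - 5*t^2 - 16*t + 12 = (t + 1)*(t^4 - 8*t^3 + 23*t^2 - 28*t + 12) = (t - 2)*(t + 1)*(t^3 - 6*t^2 + 11*t - 6) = (t - 2)*(t - 1)*(t + 1)*(t^2 - 5*t + 6) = (t - 2)^2*(t - 1)*(t + 1)*(t - 3)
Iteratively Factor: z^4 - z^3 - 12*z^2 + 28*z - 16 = (z - 2)*(z^3 + z^2 - 10*z + 8) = (z - 2)*(z - 1)*(z^2 + 2*z - 8) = (z - 2)*(z - 1)*(z + 4)*(z - 2)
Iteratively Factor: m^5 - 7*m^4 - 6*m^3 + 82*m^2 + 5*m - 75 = (m - 5)*(m^4 - 2*m^3 - 16*m^2 + 2*m + 15) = (m - 5)^2*(m^3 + 3*m^2 - m - 3) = (m - 5)^2*(m + 3)*(m^2 - 1) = (m - 5)^2*(m + 1)*(m + 3)*(m - 1)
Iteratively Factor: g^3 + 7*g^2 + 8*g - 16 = (g + 4)*(g^2 + 3*g - 4) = (g + 4)^2*(g - 1)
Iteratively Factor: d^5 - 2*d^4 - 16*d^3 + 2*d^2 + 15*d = (d - 1)*(d^4 - d^3 - 17*d^2 - 15*d) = (d - 1)*(d + 1)*(d^3 - 2*d^2 - 15*d) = (d - 1)*(d + 1)*(d + 3)*(d^2 - 5*d) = d*(d - 1)*(d + 1)*(d + 3)*(d - 5)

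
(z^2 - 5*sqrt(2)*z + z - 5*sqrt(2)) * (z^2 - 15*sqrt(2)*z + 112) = z^4 - 20*sqrt(2)*z^3 + z^3 - 20*sqrt(2)*z^2 + 262*z^2 - 560*sqrt(2)*z + 262*z - 560*sqrt(2)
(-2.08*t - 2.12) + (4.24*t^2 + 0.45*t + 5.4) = 4.24*t^2 - 1.63*t + 3.28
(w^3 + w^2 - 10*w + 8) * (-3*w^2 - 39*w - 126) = -3*w^5 - 42*w^4 - 135*w^3 + 240*w^2 + 948*w - 1008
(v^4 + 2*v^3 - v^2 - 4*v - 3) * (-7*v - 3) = -7*v^5 - 17*v^4 + v^3 + 31*v^2 + 33*v + 9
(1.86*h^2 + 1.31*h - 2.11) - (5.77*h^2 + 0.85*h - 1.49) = -3.91*h^2 + 0.46*h - 0.62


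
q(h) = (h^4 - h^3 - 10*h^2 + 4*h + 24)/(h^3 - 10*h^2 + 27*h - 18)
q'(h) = (-3*h^2 + 20*h - 27)*(h^4 - h^3 - 10*h^2 + 4*h + 24)/(h^3 - 10*h^2 + 27*h - 18)^2 + (4*h^3 - 3*h^2 - 20*h + 4)/(h^3 - 10*h^2 + 27*h - 18) = (h^4 - 14*h^3 + 8*h^2 + 40*h - 80)/(h^4 - 14*h^3 + 61*h^2 - 84*h + 36)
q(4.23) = -15.14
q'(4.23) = -15.52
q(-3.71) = -0.37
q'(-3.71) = 0.38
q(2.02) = -0.08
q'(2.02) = -3.96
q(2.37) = -1.42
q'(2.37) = -3.84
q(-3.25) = -0.21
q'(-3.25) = 0.30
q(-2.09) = -0.00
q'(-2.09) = 0.03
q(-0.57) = -0.51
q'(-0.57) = -0.92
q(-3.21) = -0.20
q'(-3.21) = 0.29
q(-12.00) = -5.98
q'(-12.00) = 0.83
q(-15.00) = -8.55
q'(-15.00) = 0.88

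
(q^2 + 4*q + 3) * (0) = 0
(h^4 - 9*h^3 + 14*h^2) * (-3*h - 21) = -3*h^5 + 6*h^4 + 147*h^3 - 294*h^2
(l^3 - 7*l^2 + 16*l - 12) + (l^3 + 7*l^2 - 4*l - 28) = 2*l^3 + 12*l - 40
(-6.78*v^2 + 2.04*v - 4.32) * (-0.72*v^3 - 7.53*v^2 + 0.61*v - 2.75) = 4.8816*v^5 + 49.5846*v^4 - 16.3866*v^3 + 52.419*v^2 - 8.2452*v + 11.88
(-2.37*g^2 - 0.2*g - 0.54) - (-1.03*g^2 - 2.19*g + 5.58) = -1.34*g^2 + 1.99*g - 6.12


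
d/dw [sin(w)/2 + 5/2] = cos(w)/2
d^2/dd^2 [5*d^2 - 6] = 10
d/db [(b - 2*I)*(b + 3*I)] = 2*b + I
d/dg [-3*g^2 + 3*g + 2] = 3 - 6*g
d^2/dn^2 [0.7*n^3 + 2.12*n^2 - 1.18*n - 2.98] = 4.2*n + 4.24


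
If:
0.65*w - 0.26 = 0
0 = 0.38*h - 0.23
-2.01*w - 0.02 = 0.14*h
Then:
No Solution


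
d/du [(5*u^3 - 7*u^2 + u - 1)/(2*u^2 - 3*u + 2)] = (10*u^4 - 30*u^3 + 49*u^2 - 24*u - 1)/(4*u^4 - 12*u^3 + 17*u^2 - 12*u + 4)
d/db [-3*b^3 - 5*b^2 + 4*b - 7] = -9*b^2 - 10*b + 4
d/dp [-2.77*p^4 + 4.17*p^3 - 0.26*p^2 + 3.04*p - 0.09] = -11.08*p^3 + 12.51*p^2 - 0.52*p + 3.04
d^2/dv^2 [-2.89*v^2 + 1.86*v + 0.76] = -5.78000000000000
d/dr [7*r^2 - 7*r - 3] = 14*r - 7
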